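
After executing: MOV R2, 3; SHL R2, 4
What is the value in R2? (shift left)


Register state trace:
  MOV R2, 3  → R2 = 3
  SHL R2, 4  → R2 = 3 << 4 = 3 * 2^4 = 48
Final: R2 = 48

48


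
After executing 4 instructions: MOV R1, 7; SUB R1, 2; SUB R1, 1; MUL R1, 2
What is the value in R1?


Register state trace:
  MOV R1, 7  → R1 = 7
  SUB R1, 2  → R1 = 7 - 2 = 5
  SUB R1, 1  → R1 = 5 - 1 = 4
  MUL R1, 2  → R1 = 4 * 2 = 8
Final: R1 = 8

8


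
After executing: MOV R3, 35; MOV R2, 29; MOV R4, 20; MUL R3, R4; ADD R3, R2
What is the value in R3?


Register state trace:
  MOV R3, 35  → R3 = 35
  MOV R2, 29  → R2 = 29
  MOV R4, 20  → R4 = 20
  MUL R3, R4  → R3 = 35 * 20 = 700
  ADD R3, R2  → R3 = 700 + 29 = 729
Final: R3 = 729

729


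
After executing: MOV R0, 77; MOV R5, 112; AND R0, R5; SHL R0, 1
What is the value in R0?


Register state trace:
  MOV R0, 77  → R0 = 77 (0b01001101)
  MOV R5, 112  → R5 = 112 (0b01110000)
  AND R0, R5  → R0 = 77 AND 112 = 64 (0b01000000)
  SHL R0, 1  → R0 = 64 << 1 = 128
Final: R0 = 128

128


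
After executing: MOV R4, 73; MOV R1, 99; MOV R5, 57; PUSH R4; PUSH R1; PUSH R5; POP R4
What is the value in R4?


Stack trace (top is rightmost):
  MOV R4, 73  → R4 = 73
  MOV R1, 99  → R1 = 99
  MOV R5, 57  → R5 = 57
  PUSH R4  → stack: [73]
  PUSH R1  → stack: [73, 99]
  PUSH R5  → stack: [73, 99, 57]
  POP R4  → R4 = 57, stack: [73, 99]
Final: R4 = 57

57


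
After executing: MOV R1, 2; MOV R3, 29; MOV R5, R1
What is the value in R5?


Register state trace:
  MOV R1, 2  → R1 = 2
  MOV R3, 29  → R3 = 29
  MOV R5, R1  → R5 = 2
Final: R5 = 2

2


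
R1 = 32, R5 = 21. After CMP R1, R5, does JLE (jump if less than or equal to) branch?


Trace:
  R1 = 32, R5 = 21
  CMP R1, R5  → compares 32 vs 21
  JLE checks: is 32 less than or equal to 21?
  32 > 21, so condition is false
Branch taken: No

No


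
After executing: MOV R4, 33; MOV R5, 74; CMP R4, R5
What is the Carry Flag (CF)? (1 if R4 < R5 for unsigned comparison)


Register state trace:
  MOV R4, 33  → R4 = 33
  MOV R5, 74  → R5 = 74
  CMP R4, R5  → unsigned 33 - 74: borrow occurs
  33 < 74, so CF = 1
CF = 1

1


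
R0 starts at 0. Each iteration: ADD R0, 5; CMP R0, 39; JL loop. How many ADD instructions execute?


Loop trace (R0 starts at 0, target 39, step 5):
  ADD #1: R0 = 0 + 5 = 5  → 5 < 39, loop
  ADD #2: R0 = 5 + 5 = 10  → 10 < 39, loop
  ADD #3: R0 = 10 + 5 = 15  → 15 < 39, loop
  ADD #4: R0 = 15 + 5 = 20  → 20 < 39, loop
  ADD #5: R0 = 20 + 5 = 25  → 25 < 39, loop
  ADD #6: R0 = 25 + 5 = 30  → 30 < 39, loop
  ADD #7: R0 = 30 + 5 = 35  → 35 < 39, loop
  ADD #8: R0 = 35 + 5 = 40  → 40 >= 39, exit
Total ADD instructions: 8

8


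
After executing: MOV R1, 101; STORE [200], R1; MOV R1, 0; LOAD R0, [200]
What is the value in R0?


Register and memory trace:
  MOV R1, 101  → R1 = 101
  STORE [200], R1  → mem[200] = 101
  MOV R1, 0  → R1 = 0
  LOAD R0, [200]  → R0 = mem[200] = 101
Final: R0 = 101

101


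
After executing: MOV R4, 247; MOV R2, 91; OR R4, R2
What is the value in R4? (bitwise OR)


Register state trace:
  MOV R4, 247  → R4 = 247 (0b11110111)
  MOV R2, 91  → R2 = 91 (0b01011011)
  OR R4, R2   → R4 = 247 OR 91 = 255 (0b11111111)
Final: R4 = 255

255


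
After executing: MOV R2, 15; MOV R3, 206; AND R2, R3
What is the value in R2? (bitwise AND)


Register state trace:
  MOV R2, 15  → R2 = 15 (0b00001111)
  MOV R3, 206  → R3 = 206 (0b11001110)
  AND R2, R3  → R2 = 15 AND 206 = 14 (0b00001110)
Final: R2 = 14

14


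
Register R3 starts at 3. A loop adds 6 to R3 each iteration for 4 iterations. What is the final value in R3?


Starting value: R3 = 3
  Iter 1: R3 = 3 + 6 = 9
  Iter 2: R3 = 9 + 6 = 15
  Iter 3: R3 = 15 + 6 = 21
  Iter 4: R3 = 21 + 6 = 27
Final: R3 = 27

27


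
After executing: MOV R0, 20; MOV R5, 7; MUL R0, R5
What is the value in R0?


Register state trace:
  MOV R0, 20  → R0 = 20
  MOV R5, 7  → R5 = 7
  MUL R0, R5  → R0 = 20 * 7 = 140
Final: R0 = 140

140


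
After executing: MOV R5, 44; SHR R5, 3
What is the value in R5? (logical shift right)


Register state trace:
  MOV R5, 44  → R5 = 44
  SHR R5, 3  → R5 = 44 >> 3 = 44 // 2^3 = 5
Final: R5 = 5

5


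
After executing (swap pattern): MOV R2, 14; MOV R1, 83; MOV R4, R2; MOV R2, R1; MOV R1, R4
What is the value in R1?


Register state trace (swap pattern):
  MOV R2, 14  → R2 = 14
  MOV R1, 83  → R1 = 83
  MOV R4, R2  → R4 = 14  (save R2)
  MOV R2, R1  → R2 = 83  (R2 gets R1's value)
  MOV R1, R4  → R1 = 14  (R1 gets saved value)
Final: R1 = 14

14


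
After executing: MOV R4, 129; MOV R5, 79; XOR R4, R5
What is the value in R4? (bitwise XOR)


Register state trace:
  MOV R4, 129  → R4 = 129 (0b10000001)
  MOV R5, 79  → R5 = 79 (0b01001111)
  XOR R4, R5  → R4 = 129 XOR 79 = 206 (0b11001110)
Final: R4 = 206

206


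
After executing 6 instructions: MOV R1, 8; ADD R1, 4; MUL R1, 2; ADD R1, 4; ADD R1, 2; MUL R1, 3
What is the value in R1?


Register state trace:
  MOV R1, 8  → R1 = 8
  ADD R1, 4  → R1 = 8 + 4 = 12
  MUL R1, 2  → R1 = 12 * 2 = 24
  ADD R1, 4  → R1 = 24 + 4 = 28
  ADD R1, 2  → R1 = 28 + 2 = 30
  MUL R1, 3  → R1 = 30 * 3 = 90
Final: R1 = 90

90


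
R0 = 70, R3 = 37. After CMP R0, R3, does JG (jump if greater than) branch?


Trace:
  R0 = 70, R3 = 37
  CMP R0, R3  → compares 70 vs 37
  JG checks: is 70 greater than 37?
  70 > 37, so condition is true
Branch taken: Yes

Yes


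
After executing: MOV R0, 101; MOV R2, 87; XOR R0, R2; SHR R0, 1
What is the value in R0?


Register state trace:
  MOV R0, 101  → R0 = 101 (0b01100101)
  MOV R2, 87  → R2 = 87 (0b01010111)
  XOR R0, R2  → R0 = 101 XOR 87 = 50 (0b00110010)
  SHR R0, 1  → R0 = 50 >> 1 = 25
Final: R0 = 25

25


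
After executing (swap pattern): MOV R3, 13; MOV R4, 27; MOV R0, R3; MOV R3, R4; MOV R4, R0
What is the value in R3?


Register state trace (swap pattern):
  MOV R3, 13  → R3 = 13
  MOV R4, 27  → R4 = 27
  MOV R0, R3  → R0 = 13  (save R3)
  MOV R3, R4  → R3 = 27  (R3 gets R4's value)
  MOV R4, R0  → R4 = 13  (R4 gets saved value)
Final: R3 = 27

27


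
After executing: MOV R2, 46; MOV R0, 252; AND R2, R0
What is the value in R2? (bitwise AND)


Register state trace:
  MOV R2, 46  → R2 = 46 (0b00101110)
  MOV R0, 252  → R0 = 252 (0b11111100)
  AND R2, R0  → R2 = 46 AND 252 = 44 (0b00101100)
Final: R2 = 44

44


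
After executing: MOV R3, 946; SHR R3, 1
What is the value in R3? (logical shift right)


Register state trace:
  MOV R3, 946  → R3 = 946
  SHR R3, 1  → R3 = 946 >> 1 = 946 // 2^1 = 473
Final: R3 = 473

473


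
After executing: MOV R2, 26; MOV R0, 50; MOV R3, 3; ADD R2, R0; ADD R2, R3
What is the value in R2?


Register state trace:
  MOV R2, 26  → R2 = 26
  MOV R0, 50  → R0 = 50
  MOV R3, 3  → R3 = 3
  ADD R2, R0  → R2 = 26 + 50 = 76
  ADD R2, R3  → R2 = 76 + 3 = 79
Final: R2 = 79

79


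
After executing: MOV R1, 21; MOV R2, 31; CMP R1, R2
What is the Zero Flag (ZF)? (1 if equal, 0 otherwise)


Register state trace:
  MOV R1, 21  → R1 = 21
  MOV R2, 31  → R2 = 31
  CMP R1, R2  → computes 21 - 31 = -10
  Result is nonzero, so values are not equal
ZF = 0

0


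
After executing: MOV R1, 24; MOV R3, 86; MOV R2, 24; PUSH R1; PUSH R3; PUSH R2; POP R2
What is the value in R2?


Stack trace (top is rightmost):
  MOV R1, 24  → R1 = 24
  MOV R3, 86  → R3 = 86
  MOV R2, 24  → R2 = 24
  PUSH R1  → stack: [24]
  PUSH R3  → stack: [24, 86]
  PUSH R2  → stack: [24, 86, 24]
  POP R2  → R2 = 24, stack: [24, 86]
Final: R2 = 24

24


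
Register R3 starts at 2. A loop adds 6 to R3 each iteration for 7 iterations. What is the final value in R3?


Starting value: R3 = 2
  Iter 1: R3 = 2 + 6 = 8
  Iter 2: R3 = 8 + 6 = 14
  Iter 3: R3 = 14 + 6 = 20
  Iter 4: R3 = 20 + 6 = 26
  Iter 5: R3 = 26 + 6 = 32
  Iter 6: R3 = 32 + 6 = 38
  Iter 7: R3 = 38 + 6 = 44
Final: R3 = 44

44


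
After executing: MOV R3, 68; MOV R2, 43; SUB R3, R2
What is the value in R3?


Register state trace:
  MOV R3, 68  → R3 = 68
  MOV R2, 43  → R2 = 43
  SUB R3, R2  → R3 = 68 - 43 = 25
Final: R3 = 25

25


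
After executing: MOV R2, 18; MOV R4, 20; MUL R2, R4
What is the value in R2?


Register state trace:
  MOV R2, 18  → R2 = 18
  MOV R4, 20  → R4 = 20
  MUL R2, R4  → R2 = 18 * 20 = 360
Final: R2 = 360

360


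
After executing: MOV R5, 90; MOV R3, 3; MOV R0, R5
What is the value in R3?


Register state trace:
  MOV R5, 90  → R5 = 90
  MOV R3, 3  → R3 = 3
  MOV R0, R5  → R0 = 90
Final: R3 = 3

3


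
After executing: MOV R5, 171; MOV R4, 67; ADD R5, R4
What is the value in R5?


Register state trace:
  MOV R5, 171  → R5 = 171
  MOV R4, 67  → R4 = 67
  ADD R5, R4  → R5 = 171 + 67 = 238
Final: R5 = 238

238


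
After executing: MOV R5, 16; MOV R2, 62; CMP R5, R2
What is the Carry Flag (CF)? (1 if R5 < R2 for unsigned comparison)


Register state trace:
  MOV R5, 16  → R5 = 16
  MOV R2, 62  → R2 = 62
  CMP R5, R2  → unsigned 16 - 62: borrow occurs
  16 < 62, so CF = 1
CF = 1

1


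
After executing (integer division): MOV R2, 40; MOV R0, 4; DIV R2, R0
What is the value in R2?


Register state trace:
  MOV R2, 40  → R2 = 40
  MOV R0, 4  → R0 = 4
  DIV R2, R0  → R2 = 40 // 4 = 10
Final: R2 = 10

10


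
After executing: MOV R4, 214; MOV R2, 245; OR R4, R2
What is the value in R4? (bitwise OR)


Register state trace:
  MOV R4, 214  → R4 = 214 (0b11010110)
  MOV R2, 245  → R2 = 245 (0b11110101)
  OR R4, R2   → R4 = 214 OR 245 = 247 (0b11110111)
Final: R4 = 247

247


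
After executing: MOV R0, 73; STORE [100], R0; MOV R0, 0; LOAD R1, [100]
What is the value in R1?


Register and memory trace:
  MOV R0, 73  → R0 = 73
  STORE [100], R0  → mem[100] = 73
  MOV R0, 0  → R0 = 0
  LOAD R1, [100]  → R1 = mem[100] = 73
Final: R1 = 73

73


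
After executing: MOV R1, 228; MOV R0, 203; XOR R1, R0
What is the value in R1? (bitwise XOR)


Register state trace:
  MOV R1, 228  → R1 = 228 (0b11100100)
  MOV R0, 203  → R0 = 203 (0b11001011)
  XOR R1, R0  → R1 = 228 XOR 203 = 47 (0b00101111)
Final: R1 = 47

47


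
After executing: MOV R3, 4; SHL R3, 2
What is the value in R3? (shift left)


Register state trace:
  MOV R3, 4  → R3 = 4
  SHL R3, 2  → R3 = 4 << 2 = 4 * 2^2 = 16
Final: R3 = 16

16


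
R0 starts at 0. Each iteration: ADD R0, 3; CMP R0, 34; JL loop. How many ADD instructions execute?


Loop trace (R0 starts at 0, target 34, step 3):
  ADD #1: R0 = 0 + 3 = 3  → 3 < 34, loop
  ADD #2: R0 = 3 + 3 = 6  → 6 < 34, loop
  ADD #3: R0 = 6 + 3 = 9  → 9 < 34, loop
  ADD #4: R0 = 9 + 3 = 12  → 12 < 34, loop
  ADD #5: R0 = 12 + 3 = 15  → 15 < 34, loop
  ADD #6: R0 = 15 + 3 = 18  → 18 < 34, loop
  ADD #7: R0 = 18 + 3 = 21  → 21 < 34, loop
  ADD #8: R0 = 21 + 3 = 24  → 24 < 34, loop
  ADD #9: R0 = 24 + 3 = 27  → 27 < 34, loop
  ADD #10: R0 = 27 + 3 = 30  → 30 < 34, loop
  ADD #11: R0 = 30 + 3 = 33  → 33 < 34, loop
  ADD #12: R0 = 33 + 3 = 36  → 36 >= 34, exit
Total ADD instructions: 12

12


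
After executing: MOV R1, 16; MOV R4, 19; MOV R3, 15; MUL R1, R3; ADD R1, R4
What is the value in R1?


Register state trace:
  MOV R1, 16  → R1 = 16
  MOV R4, 19  → R4 = 19
  MOV R3, 15  → R3 = 15
  MUL R1, R3  → R1 = 16 * 15 = 240
  ADD R1, R4  → R1 = 240 + 19 = 259
Final: R1 = 259

259


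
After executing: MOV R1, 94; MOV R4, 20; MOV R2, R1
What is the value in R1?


Register state trace:
  MOV R1, 94  → R1 = 94
  MOV R4, 20  → R4 = 20
  MOV R2, R1  → R2 = 94
Final: R1 = 94

94


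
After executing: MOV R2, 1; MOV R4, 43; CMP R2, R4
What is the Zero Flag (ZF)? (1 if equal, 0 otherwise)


Register state trace:
  MOV R2, 1  → R2 = 1
  MOV R4, 43  → R4 = 43
  CMP R2, R4  → computes 1 - 43 = -42
  Result is nonzero, so values are not equal
ZF = 0

0


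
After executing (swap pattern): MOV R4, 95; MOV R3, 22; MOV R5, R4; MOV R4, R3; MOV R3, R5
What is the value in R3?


Register state trace (swap pattern):
  MOV R4, 95  → R4 = 95
  MOV R3, 22  → R3 = 22
  MOV R5, R4  → R5 = 95  (save R4)
  MOV R4, R3  → R4 = 22  (R4 gets R3's value)
  MOV R3, R5  → R3 = 95  (R3 gets saved value)
Final: R3 = 95

95


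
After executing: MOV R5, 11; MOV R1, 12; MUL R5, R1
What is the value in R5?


Register state trace:
  MOV R5, 11  → R5 = 11
  MOV R1, 12  → R1 = 12
  MUL R5, R1  → R5 = 11 * 12 = 132
Final: R5 = 132

132


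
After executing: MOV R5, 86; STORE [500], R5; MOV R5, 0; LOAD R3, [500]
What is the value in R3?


Register and memory trace:
  MOV R5, 86  → R5 = 86
  STORE [500], R5  → mem[500] = 86
  MOV R5, 0  → R5 = 0
  LOAD R3, [500]  → R3 = mem[500] = 86
Final: R3 = 86

86


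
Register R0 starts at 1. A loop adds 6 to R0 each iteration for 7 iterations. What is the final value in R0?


Starting value: R0 = 1
  Iter 1: R0 = 1 + 6 = 7
  Iter 2: R0 = 7 + 6 = 13
  Iter 3: R0 = 13 + 6 = 19
  Iter 4: R0 = 19 + 6 = 25
  Iter 5: R0 = 25 + 6 = 31
  Iter 6: R0 = 31 + 6 = 37
  Iter 7: R0 = 37 + 6 = 43
Final: R0 = 43

43


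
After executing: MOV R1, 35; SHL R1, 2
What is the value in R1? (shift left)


Register state trace:
  MOV R1, 35  → R1 = 35
  SHL R1, 2  → R1 = 35 << 2 = 35 * 2^2 = 140
Final: R1 = 140

140


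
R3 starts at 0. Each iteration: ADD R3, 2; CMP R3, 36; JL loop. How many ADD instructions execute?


Loop trace (R3 starts at 0, target 36, step 2):
  ADD #1: R3 = 0 + 2 = 2  → 2 < 36, loop
  ADD #2: R3 = 2 + 2 = 4  → 4 < 36, loop
  ADD #3: R3 = 4 + 2 = 6  → 6 < 36, loop
  ADD #4: R3 = 6 + 2 = 8  → 8 < 36, loop
  ADD #5: R3 = 8 + 2 = 10  → 10 < 36, loop
  ADD #6: R3 = 10 + 2 = 12  → 12 < 36, loop
  ADD #7: R3 = 12 + 2 = 14  → 14 < 36, loop
  ADD #8: R3 = 14 + 2 = 16  → 16 < 36, loop
  ADD #9: R3 = 16 + 2 = 18  → 18 < 36, loop
  ADD #10: R3 = 18 + 2 = 20  → 20 < 36, loop
  ADD #11: R3 = 20 + 2 = 22  → 22 < 36, loop
  ADD #12: R3 = 22 + 2 = 24  → 24 < 36, loop
  ADD #13: R3 = 24 + 2 = 26  → 26 < 36, loop
  ADD #14: R3 = 26 + 2 = 28  → 28 < 36, loop
  ADD #15: R3 = 28 + 2 = 30  → 30 < 36, loop
  ADD #16: R3 = 30 + 2 = 32  → 32 < 36, loop
  ADD #17: R3 = 32 + 2 = 34  → 34 < 36, loop
  ADD #18: R3 = 34 + 2 = 36  → 36 >= 36, exit
Total ADD instructions: 18

18


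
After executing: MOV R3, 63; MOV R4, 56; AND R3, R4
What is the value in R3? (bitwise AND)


Register state trace:
  MOV R3, 63  → R3 = 63 (0b00111111)
  MOV R4, 56  → R4 = 56 (0b00111000)
  AND R3, R4  → R3 = 63 AND 56 = 56 (0b00111000)
Final: R3 = 56

56


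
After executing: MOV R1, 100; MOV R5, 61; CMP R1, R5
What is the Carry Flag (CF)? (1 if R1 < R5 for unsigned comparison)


Register state trace:
  MOV R1, 100  → R1 = 100
  MOV R5, 61  → R5 = 61
  CMP R1, R5  → unsigned 100 - 61: no borrow
  100 >= 61, so CF = 0
CF = 0

0


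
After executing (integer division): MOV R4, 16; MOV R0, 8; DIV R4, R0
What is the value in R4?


Register state trace:
  MOV R4, 16  → R4 = 16
  MOV R0, 8  → R0 = 8
  DIV R4, R0  → R4 = 16 // 8 = 2
Final: R4 = 2

2


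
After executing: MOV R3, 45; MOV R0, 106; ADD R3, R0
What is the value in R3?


Register state trace:
  MOV R3, 45  → R3 = 45
  MOV R0, 106  → R0 = 106
  ADD R3, R0  → R3 = 45 + 106 = 151
Final: R3 = 151

151


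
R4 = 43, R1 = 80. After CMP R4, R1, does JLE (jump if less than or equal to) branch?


Trace:
  R4 = 43, R1 = 80
  CMP R4, R1  → compares 43 vs 80
  JLE checks: is 43 less than or equal to 80?
  43 < 80, so condition is true
Branch taken: Yes

Yes


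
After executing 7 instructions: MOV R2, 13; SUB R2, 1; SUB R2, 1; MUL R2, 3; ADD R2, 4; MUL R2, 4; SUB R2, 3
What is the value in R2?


Register state trace:
  MOV R2, 13  → R2 = 13
  SUB R2, 1  → R2 = 13 - 1 = 12
  SUB R2, 1  → R2 = 12 - 1 = 11
  MUL R2, 3  → R2 = 11 * 3 = 33
  ADD R2, 4  → R2 = 33 + 4 = 37
  MUL R2, 4  → R2 = 37 * 4 = 148
  SUB R2, 3  → R2 = 148 - 3 = 145
Final: R2 = 145

145


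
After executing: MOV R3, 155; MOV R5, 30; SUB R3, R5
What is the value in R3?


Register state trace:
  MOV R3, 155  → R3 = 155
  MOV R5, 30  → R5 = 30
  SUB R3, R5  → R3 = 155 - 30 = 125
Final: R3 = 125

125


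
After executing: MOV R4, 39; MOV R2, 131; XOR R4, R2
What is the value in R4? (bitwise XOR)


Register state trace:
  MOV R4, 39  → R4 = 39 (0b00100111)
  MOV R2, 131  → R2 = 131 (0b10000011)
  XOR R4, R2  → R4 = 39 XOR 131 = 164 (0b10100100)
Final: R4 = 164

164


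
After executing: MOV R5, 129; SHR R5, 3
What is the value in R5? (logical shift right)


Register state trace:
  MOV R5, 129  → R5 = 129
  SHR R5, 3  → R5 = 129 >> 3 = 129 // 2^3 = 16
Final: R5 = 16

16


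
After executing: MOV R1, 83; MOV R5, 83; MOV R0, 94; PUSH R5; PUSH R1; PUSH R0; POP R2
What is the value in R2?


Stack trace (top is rightmost):
  MOV R1, 83  → R1 = 83
  MOV R5, 83  → R5 = 83
  MOV R0, 94  → R0 = 94
  PUSH R5  → stack: [83]
  PUSH R1  → stack: [83, 83]
  PUSH R0  → stack: [83, 83, 94]
  POP R2  → R2 = 94, stack: [83, 83]
Final: R2 = 94

94


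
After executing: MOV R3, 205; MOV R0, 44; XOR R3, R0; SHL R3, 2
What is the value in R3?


Register state trace:
  MOV R3, 205  → R3 = 205 (0b11001101)
  MOV R0, 44  → R0 = 44 (0b00101100)
  XOR R3, R0  → R3 = 205 XOR 44 = 225 (0b11100001)
  SHL R3, 2  → R3 = 225 << 2 = 900
Final: R3 = 900

900


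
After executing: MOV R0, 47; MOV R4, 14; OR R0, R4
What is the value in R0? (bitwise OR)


Register state trace:
  MOV R0, 47  → R0 = 47 (0b00101111)
  MOV R4, 14  → R4 = 14 (0b00001110)
  OR R0, R4   → R0 = 47 OR 14 = 47 (0b00101111)
Final: R0 = 47

47


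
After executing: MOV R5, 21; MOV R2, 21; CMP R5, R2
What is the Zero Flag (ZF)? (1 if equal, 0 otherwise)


Register state trace:
  MOV R5, 21  → R5 = 21
  MOV R2, 21  → R2 = 21
  CMP R5, R2  → computes 21 - 21 = 0
  Result is zero, so values are equal
ZF = 1

1


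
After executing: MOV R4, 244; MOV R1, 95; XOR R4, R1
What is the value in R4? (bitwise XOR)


Register state trace:
  MOV R4, 244  → R4 = 244 (0b11110100)
  MOV R1, 95  → R1 = 95 (0b01011111)
  XOR R4, R1  → R4 = 244 XOR 95 = 171 (0b10101011)
Final: R4 = 171

171


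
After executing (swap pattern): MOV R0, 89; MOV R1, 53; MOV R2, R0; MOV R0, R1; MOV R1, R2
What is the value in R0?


Register state trace (swap pattern):
  MOV R0, 89  → R0 = 89
  MOV R1, 53  → R1 = 53
  MOV R2, R0  → R2 = 89  (save R0)
  MOV R0, R1  → R0 = 53  (R0 gets R1's value)
  MOV R1, R2  → R1 = 89  (R1 gets saved value)
Final: R0 = 53

53


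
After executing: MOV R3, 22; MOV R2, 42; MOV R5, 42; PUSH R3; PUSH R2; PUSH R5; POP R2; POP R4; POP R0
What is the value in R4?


Stack trace (top is rightmost):
  MOV R3, 22  → R3 = 22
  MOV R2, 42  → R2 = 42
  MOV R5, 42  → R5 = 42
  PUSH R3  → stack: [22]
  PUSH R2  → stack: [22, 42]
  PUSH R5  → stack: [22, 42, 42]
  POP R2  → R2 = 42, stack: [22, 42]
  POP R4  → R4 = 42, stack: [22]
  POP R0  → R0 = 22, stack: []
Final: R4 = 42

42


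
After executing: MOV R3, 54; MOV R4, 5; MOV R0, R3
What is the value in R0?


Register state trace:
  MOV R3, 54  → R3 = 54
  MOV R4, 5  → R4 = 5
  MOV R0, R3  → R0 = 54
Final: R0 = 54

54


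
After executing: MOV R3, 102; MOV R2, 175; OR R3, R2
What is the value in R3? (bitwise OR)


Register state trace:
  MOV R3, 102  → R3 = 102 (0b01100110)
  MOV R2, 175  → R2 = 175 (0b10101111)
  OR R3, R2   → R3 = 102 OR 175 = 239 (0b11101111)
Final: R3 = 239

239


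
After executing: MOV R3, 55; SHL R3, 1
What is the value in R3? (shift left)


Register state trace:
  MOV R3, 55  → R3 = 55
  SHL R3, 1  → R3 = 55 << 1 = 55 * 2^1 = 110
Final: R3 = 110

110


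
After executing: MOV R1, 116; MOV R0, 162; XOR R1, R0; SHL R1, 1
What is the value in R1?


Register state trace:
  MOV R1, 116  → R1 = 116 (0b01110100)
  MOV R0, 162  → R0 = 162 (0b10100010)
  XOR R1, R0  → R1 = 116 XOR 162 = 214 (0b11010110)
  SHL R1, 1  → R1 = 214 << 1 = 428
Final: R1 = 428

428


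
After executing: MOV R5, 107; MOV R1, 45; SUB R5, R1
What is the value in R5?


Register state trace:
  MOV R5, 107  → R5 = 107
  MOV R1, 45  → R1 = 45
  SUB R5, R1  → R5 = 107 - 45 = 62
Final: R5 = 62

62


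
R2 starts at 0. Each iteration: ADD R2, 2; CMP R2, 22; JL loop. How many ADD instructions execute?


Loop trace (R2 starts at 0, target 22, step 2):
  ADD #1: R2 = 0 + 2 = 2  → 2 < 22, loop
  ADD #2: R2 = 2 + 2 = 4  → 4 < 22, loop
  ADD #3: R2 = 4 + 2 = 6  → 6 < 22, loop
  ADD #4: R2 = 6 + 2 = 8  → 8 < 22, loop
  ADD #5: R2 = 8 + 2 = 10  → 10 < 22, loop
  ADD #6: R2 = 10 + 2 = 12  → 12 < 22, loop
  ADD #7: R2 = 12 + 2 = 14  → 14 < 22, loop
  ADD #8: R2 = 14 + 2 = 16  → 16 < 22, loop
  ADD #9: R2 = 16 + 2 = 18  → 18 < 22, loop
  ADD #10: R2 = 18 + 2 = 20  → 20 < 22, loop
  ADD #11: R2 = 20 + 2 = 22  → 22 >= 22, exit
Total ADD instructions: 11

11


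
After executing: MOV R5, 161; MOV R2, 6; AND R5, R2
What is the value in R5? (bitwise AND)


Register state trace:
  MOV R5, 161  → R5 = 161 (0b10100001)
  MOV R2, 6  → R2 = 6 (0b00000110)
  AND R5, R2  → R5 = 161 AND 6 = 0 (0b00000000)
Final: R5 = 0

0


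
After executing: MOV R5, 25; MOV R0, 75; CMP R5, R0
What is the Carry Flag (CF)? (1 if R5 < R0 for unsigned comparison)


Register state trace:
  MOV R5, 25  → R5 = 25
  MOV R0, 75  → R0 = 75
  CMP R5, R0  → unsigned 25 - 75: borrow occurs
  25 < 75, so CF = 1
CF = 1

1


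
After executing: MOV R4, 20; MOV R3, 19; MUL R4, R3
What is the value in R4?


Register state trace:
  MOV R4, 20  → R4 = 20
  MOV R3, 19  → R3 = 19
  MUL R4, R3  → R4 = 20 * 19 = 380
Final: R4 = 380

380


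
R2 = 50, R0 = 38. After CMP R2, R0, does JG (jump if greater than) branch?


Trace:
  R2 = 50, R0 = 38
  CMP R2, R0  → compares 50 vs 38
  JG checks: is 50 greater than 38?
  50 > 38, so condition is true
Branch taken: Yes

Yes


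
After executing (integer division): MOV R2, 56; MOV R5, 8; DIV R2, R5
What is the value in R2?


Register state trace:
  MOV R2, 56  → R2 = 56
  MOV R5, 8  → R5 = 8
  DIV R2, R5  → R2 = 56 // 8 = 7
Final: R2 = 7

7


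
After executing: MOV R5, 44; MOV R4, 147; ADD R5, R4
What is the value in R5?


Register state trace:
  MOV R5, 44  → R5 = 44
  MOV R4, 147  → R4 = 147
  ADD R5, R4  → R5 = 44 + 147 = 191
Final: R5 = 191

191


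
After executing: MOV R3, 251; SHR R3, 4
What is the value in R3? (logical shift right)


Register state trace:
  MOV R3, 251  → R3 = 251
  SHR R3, 4  → R3 = 251 >> 4 = 251 // 2^4 = 15
Final: R3 = 15

15


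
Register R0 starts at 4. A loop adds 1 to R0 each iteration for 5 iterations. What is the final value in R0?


Starting value: R0 = 4
  Iter 1: R0 = 4 + 1 = 5
  Iter 2: R0 = 5 + 1 = 6
  Iter 3: R0 = 6 + 1 = 7
  Iter 4: R0 = 7 + 1 = 8
  Iter 5: R0 = 8 + 1 = 9
Final: R0 = 9

9


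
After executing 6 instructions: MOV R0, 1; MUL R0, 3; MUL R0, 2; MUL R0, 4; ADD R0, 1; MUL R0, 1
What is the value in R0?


Register state trace:
  MOV R0, 1  → R0 = 1
  MUL R0, 3  → R0 = 1 * 3 = 3
  MUL R0, 2  → R0 = 3 * 2 = 6
  MUL R0, 4  → R0 = 6 * 4 = 24
  ADD R0, 1  → R0 = 24 + 1 = 25
  MUL R0, 1  → R0 = 25 * 1 = 25
Final: R0 = 25

25


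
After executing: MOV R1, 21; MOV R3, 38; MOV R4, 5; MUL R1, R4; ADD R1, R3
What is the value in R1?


Register state trace:
  MOV R1, 21  → R1 = 21
  MOV R3, 38  → R3 = 38
  MOV R4, 5  → R4 = 5
  MUL R1, R4  → R1 = 21 * 5 = 105
  ADD R1, R3  → R1 = 105 + 38 = 143
Final: R1 = 143

143


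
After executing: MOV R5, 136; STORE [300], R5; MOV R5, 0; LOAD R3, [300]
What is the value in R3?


Register and memory trace:
  MOV R5, 136  → R5 = 136
  STORE [300], R5  → mem[300] = 136
  MOV R5, 0  → R5 = 0
  LOAD R3, [300]  → R3 = mem[300] = 136
Final: R3 = 136

136


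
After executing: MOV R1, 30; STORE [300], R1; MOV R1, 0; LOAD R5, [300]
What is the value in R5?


Register and memory trace:
  MOV R1, 30  → R1 = 30
  STORE [300], R1  → mem[300] = 30
  MOV R1, 0  → R1 = 0
  LOAD R5, [300]  → R5 = mem[300] = 30
Final: R5 = 30

30


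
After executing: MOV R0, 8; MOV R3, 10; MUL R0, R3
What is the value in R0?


Register state trace:
  MOV R0, 8  → R0 = 8
  MOV R3, 10  → R3 = 10
  MUL R0, R3  → R0 = 8 * 10 = 80
Final: R0 = 80

80


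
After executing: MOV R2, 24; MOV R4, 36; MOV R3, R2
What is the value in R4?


Register state trace:
  MOV R2, 24  → R2 = 24
  MOV R4, 36  → R4 = 36
  MOV R3, R2  → R3 = 24
Final: R4 = 36

36


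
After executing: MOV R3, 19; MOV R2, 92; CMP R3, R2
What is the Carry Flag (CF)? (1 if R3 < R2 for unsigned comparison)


Register state trace:
  MOV R3, 19  → R3 = 19
  MOV R2, 92  → R2 = 92
  CMP R3, R2  → unsigned 19 - 92: borrow occurs
  19 < 92, so CF = 1
CF = 1

1


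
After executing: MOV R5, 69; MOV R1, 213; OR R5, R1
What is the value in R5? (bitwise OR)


Register state trace:
  MOV R5, 69  → R5 = 69 (0b01000101)
  MOV R1, 213  → R1 = 213 (0b11010101)
  OR R5, R1   → R5 = 69 OR 213 = 213 (0b11010101)
Final: R5 = 213

213


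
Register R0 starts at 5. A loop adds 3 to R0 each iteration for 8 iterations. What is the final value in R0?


Starting value: R0 = 5
  Iter 1: R0 = 5 + 3 = 8
  Iter 2: R0 = 8 + 3 = 11
  Iter 3: R0 = 11 + 3 = 14
  Iter 4: R0 = 14 + 3 = 17
  Iter 5: R0 = 17 + 3 = 20
  Iter 6: R0 = 20 + 3 = 23
  Iter 7: R0 = 23 + 3 = 26
  Iter 8: R0 = 26 + 3 = 29
Final: R0 = 29

29


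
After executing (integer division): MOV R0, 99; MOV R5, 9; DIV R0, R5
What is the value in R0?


Register state trace:
  MOV R0, 99  → R0 = 99
  MOV R5, 9  → R5 = 9
  DIV R0, R5  → R0 = 99 // 9 = 11
Final: R0 = 11

11


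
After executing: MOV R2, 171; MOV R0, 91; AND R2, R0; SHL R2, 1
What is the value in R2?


Register state trace:
  MOV R2, 171  → R2 = 171 (0b10101011)
  MOV R0, 91  → R0 = 91 (0b01011011)
  AND R2, R0  → R2 = 171 AND 91 = 11 (0b00001011)
  SHL R2, 1  → R2 = 11 << 1 = 22
Final: R2 = 22

22


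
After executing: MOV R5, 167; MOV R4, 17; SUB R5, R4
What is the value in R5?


Register state trace:
  MOV R5, 167  → R5 = 167
  MOV R4, 17  → R4 = 17
  SUB R5, R4  → R5 = 167 - 17 = 150
Final: R5 = 150

150


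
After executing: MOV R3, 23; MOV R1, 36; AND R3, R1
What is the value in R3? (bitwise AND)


Register state trace:
  MOV R3, 23  → R3 = 23 (0b00010111)
  MOV R1, 36  → R1 = 36 (0b00100100)
  AND R3, R1  → R3 = 23 AND 36 = 4 (0b00000100)
Final: R3 = 4

4


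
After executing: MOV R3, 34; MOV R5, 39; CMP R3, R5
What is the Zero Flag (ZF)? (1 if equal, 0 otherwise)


Register state trace:
  MOV R3, 34  → R3 = 34
  MOV R5, 39  → R5 = 39
  CMP R3, R5  → computes 34 - 39 = -5
  Result is nonzero, so values are not equal
ZF = 0

0


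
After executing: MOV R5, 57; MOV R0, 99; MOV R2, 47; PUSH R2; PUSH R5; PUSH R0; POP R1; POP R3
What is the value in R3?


Stack trace (top is rightmost):
  MOV R5, 57  → R5 = 57
  MOV R0, 99  → R0 = 99
  MOV R2, 47  → R2 = 47
  PUSH R2  → stack: [47]
  PUSH R5  → stack: [47, 57]
  PUSH R0  → stack: [47, 57, 99]
  POP R1  → R1 = 99, stack: [47, 57]
  POP R3  → R3 = 57, stack: [47]
Final: R3 = 57

57


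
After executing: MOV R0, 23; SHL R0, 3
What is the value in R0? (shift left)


Register state trace:
  MOV R0, 23  → R0 = 23
  SHL R0, 3  → R0 = 23 << 3 = 23 * 2^3 = 184
Final: R0 = 184

184


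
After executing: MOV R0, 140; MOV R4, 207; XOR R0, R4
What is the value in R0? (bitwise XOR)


Register state trace:
  MOV R0, 140  → R0 = 140 (0b10001100)
  MOV R4, 207  → R4 = 207 (0b11001111)
  XOR R0, R4  → R0 = 140 XOR 207 = 67 (0b01000011)
Final: R0 = 67

67


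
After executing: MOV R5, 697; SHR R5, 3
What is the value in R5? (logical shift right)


Register state trace:
  MOV R5, 697  → R5 = 697
  SHR R5, 3  → R5 = 697 >> 3 = 697 // 2^3 = 87
Final: R5 = 87

87


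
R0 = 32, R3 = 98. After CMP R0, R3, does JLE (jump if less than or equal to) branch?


Trace:
  R0 = 32, R3 = 98
  CMP R0, R3  → compares 32 vs 98
  JLE checks: is 32 less than or equal to 98?
  32 < 98, so condition is true
Branch taken: Yes

Yes


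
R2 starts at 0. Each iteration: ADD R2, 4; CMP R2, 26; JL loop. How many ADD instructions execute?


Loop trace (R2 starts at 0, target 26, step 4):
  ADD #1: R2 = 0 + 4 = 4  → 4 < 26, loop
  ADD #2: R2 = 4 + 4 = 8  → 8 < 26, loop
  ADD #3: R2 = 8 + 4 = 12  → 12 < 26, loop
  ADD #4: R2 = 12 + 4 = 16  → 16 < 26, loop
  ADD #5: R2 = 16 + 4 = 20  → 20 < 26, loop
  ADD #6: R2 = 20 + 4 = 24  → 24 < 26, loop
  ADD #7: R2 = 24 + 4 = 28  → 28 >= 26, exit
Total ADD instructions: 7

7


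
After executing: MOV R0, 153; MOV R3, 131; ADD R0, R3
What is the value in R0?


Register state trace:
  MOV R0, 153  → R0 = 153
  MOV R3, 131  → R3 = 131
  ADD R0, R3  → R0 = 153 + 131 = 284
Final: R0 = 284

284


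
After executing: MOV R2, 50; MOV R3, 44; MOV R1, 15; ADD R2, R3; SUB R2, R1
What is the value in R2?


Register state trace:
  MOV R2, 50  → R2 = 50
  MOV R3, 44  → R3 = 44
  MOV R1, 15  → R1 = 15
  ADD R2, R3  → R2 = 50 + 44 = 94
  SUB R2, R1  → R2 = 94 - 15 = 79
Final: R2 = 79

79


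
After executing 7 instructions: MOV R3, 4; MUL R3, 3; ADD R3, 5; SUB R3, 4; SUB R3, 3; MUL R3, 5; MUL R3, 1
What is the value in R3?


Register state trace:
  MOV R3, 4  → R3 = 4
  MUL R3, 3  → R3 = 4 * 3 = 12
  ADD R3, 5  → R3 = 12 + 5 = 17
  SUB R3, 4  → R3 = 17 - 4 = 13
  SUB R3, 3  → R3 = 13 - 3 = 10
  MUL R3, 5  → R3 = 10 * 5 = 50
  MUL R3, 1  → R3 = 50 * 1 = 50
Final: R3 = 50

50


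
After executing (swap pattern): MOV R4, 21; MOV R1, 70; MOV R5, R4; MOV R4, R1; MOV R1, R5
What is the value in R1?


Register state trace (swap pattern):
  MOV R4, 21  → R4 = 21
  MOV R1, 70  → R1 = 70
  MOV R5, R4  → R5 = 21  (save R4)
  MOV R4, R1  → R4 = 70  (R4 gets R1's value)
  MOV R1, R5  → R1 = 21  (R1 gets saved value)
Final: R1 = 21

21


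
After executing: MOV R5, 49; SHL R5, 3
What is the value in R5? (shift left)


Register state trace:
  MOV R5, 49  → R5 = 49
  SHL R5, 3  → R5 = 49 << 3 = 49 * 2^3 = 392
Final: R5 = 392

392


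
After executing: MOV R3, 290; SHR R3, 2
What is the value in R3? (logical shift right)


Register state trace:
  MOV R3, 290  → R3 = 290
  SHR R3, 2  → R3 = 290 >> 2 = 290 // 2^2 = 72
Final: R3 = 72

72


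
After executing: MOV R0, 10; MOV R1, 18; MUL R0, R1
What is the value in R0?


Register state trace:
  MOV R0, 10  → R0 = 10
  MOV R1, 18  → R1 = 18
  MUL R0, R1  → R0 = 10 * 18 = 180
Final: R0 = 180

180


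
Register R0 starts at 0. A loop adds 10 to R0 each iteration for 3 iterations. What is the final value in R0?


Starting value: R0 = 0
  Iter 1: R0 = 0 + 10 = 10
  Iter 2: R0 = 10 + 10 = 20
  Iter 3: R0 = 20 + 10 = 30
Final: R0 = 30

30


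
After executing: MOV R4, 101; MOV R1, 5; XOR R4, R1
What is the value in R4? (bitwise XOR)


Register state trace:
  MOV R4, 101  → R4 = 101 (0b01100101)
  MOV R1, 5  → R1 = 5 (0b00000101)
  XOR R4, R1  → R4 = 101 XOR 5 = 96 (0b01100000)
Final: R4 = 96

96


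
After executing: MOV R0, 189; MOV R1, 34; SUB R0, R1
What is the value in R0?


Register state trace:
  MOV R0, 189  → R0 = 189
  MOV R1, 34  → R1 = 34
  SUB R0, R1  → R0 = 189 - 34 = 155
Final: R0 = 155

155


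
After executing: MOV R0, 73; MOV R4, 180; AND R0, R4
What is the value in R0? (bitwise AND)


Register state trace:
  MOV R0, 73  → R0 = 73 (0b01001001)
  MOV R4, 180  → R4 = 180 (0b10110100)
  AND R0, R4  → R0 = 73 AND 180 = 0 (0b00000000)
Final: R0 = 0

0


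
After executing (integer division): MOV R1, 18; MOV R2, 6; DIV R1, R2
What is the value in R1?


Register state trace:
  MOV R1, 18  → R1 = 18
  MOV R2, 6  → R2 = 6
  DIV R1, R2  → R1 = 18 // 6 = 3
Final: R1 = 3

3


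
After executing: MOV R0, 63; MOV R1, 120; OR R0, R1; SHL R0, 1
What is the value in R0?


Register state trace:
  MOV R0, 63  → R0 = 63 (0b00111111)
  MOV R1, 120  → R1 = 120 (0b01111000)
  OR R0, R1  → R0 = 63 OR 120 = 127 (0b01111111)
  SHL R0, 1  → R0 = 127 << 1 = 254
Final: R0 = 254

254


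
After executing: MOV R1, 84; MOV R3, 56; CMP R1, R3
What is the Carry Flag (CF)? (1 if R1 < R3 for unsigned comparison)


Register state trace:
  MOV R1, 84  → R1 = 84
  MOV R3, 56  → R3 = 56
  CMP R1, R3  → unsigned 84 - 56: no borrow
  84 >= 56, so CF = 0
CF = 0

0


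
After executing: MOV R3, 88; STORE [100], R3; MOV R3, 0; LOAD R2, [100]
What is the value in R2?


Register and memory trace:
  MOV R3, 88  → R3 = 88
  STORE [100], R3  → mem[100] = 88
  MOV R3, 0  → R3 = 0
  LOAD R2, [100]  → R2 = mem[100] = 88
Final: R2 = 88

88


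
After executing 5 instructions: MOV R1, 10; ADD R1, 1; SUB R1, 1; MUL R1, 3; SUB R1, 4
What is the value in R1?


Register state trace:
  MOV R1, 10  → R1 = 10
  ADD R1, 1  → R1 = 10 + 1 = 11
  SUB R1, 1  → R1 = 11 - 1 = 10
  MUL R1, 3  → R1 = 10 * 3 = 30
  SUB R1, 4  → R1 = 30 - 4 = 26
Final: R1 = 26

26


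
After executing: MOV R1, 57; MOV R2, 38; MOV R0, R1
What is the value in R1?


Register state trace:
  MOV R1, 57  → R1 = 57
  MOV R2, 38  → R2 = 38
  MOV R0, R1  → R0 = 57
Final: R1 = 57

57


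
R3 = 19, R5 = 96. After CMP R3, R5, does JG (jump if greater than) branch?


Trace:
  R3 = 19, R5 = 96
  CMP R3, R5  → compares 19 vs 96
  JG checks: is 19 greater than 96?
  19 < 96, so condition is false
Branch taken: No

No


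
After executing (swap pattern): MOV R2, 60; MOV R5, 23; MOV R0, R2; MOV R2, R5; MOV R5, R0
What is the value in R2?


Register state trace (swap pattern):
  MOV R2, 60  → R2 = 60
  MOV R5, 23  → R5 = 23
  MOV R0, R2  → R0 = 60  (save R2)
  MOV R2, R5  → R2 = 23  (R2 gets R5's value)
  MOV R5, R0  → R5 = 60  (R5 gets saved value)
Final: R2 = 23

23


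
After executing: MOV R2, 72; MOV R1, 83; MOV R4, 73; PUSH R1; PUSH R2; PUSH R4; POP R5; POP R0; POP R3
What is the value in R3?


Stack trace (top is rightmost):
  MOV R2, 72  → R2 = 72
  MOV R1, 83  → R1 = 83
  MOV R4, 73  → R4 = 73
  PUSH R1  → stack: [83]
  PUSH R2  → stack: [83, 72]
  PUSH R4  → stack: [83, 72, 73]
  POP R5  → R5 = 73, stack: [83, 72]
  POP R0  → R0 = 72, stack: [83]
  POP R3  → R3 = 83, stack: []
Final: R3 = 83

83


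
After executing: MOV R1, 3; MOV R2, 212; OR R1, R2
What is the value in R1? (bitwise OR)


Register state trace:
  MOV R1, 3  → R1 = 3 (0b00000011)
  MOV R2, 212  → R2 = 212 (0b11010100)
  OR R1, R2   → R1 = 3 OR 212 = 215 (0b11010111)
Final: R1 = 215

215


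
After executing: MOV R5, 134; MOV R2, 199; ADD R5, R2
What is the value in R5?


Register state trace:
  MOV R5, 134  → R5 = 134
  MOV R2, 199  → R2 = 199
  ADD R5, R2  → R5 = 134 + 199 = 333
Final: R5 = 333

333


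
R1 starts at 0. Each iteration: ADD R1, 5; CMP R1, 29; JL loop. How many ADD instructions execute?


Loop trace (R1 starts at 0, target 29, step 5):
  ADD #1: R1 = 0 + 5 = 5  → 5 < 29, loop
  ADD #2: R1 = 5 + 5 = 10  → 10 < 29, loop
  ADD #3: R1 = 10 + 5 = 15  → 15 < 29, loop
  ADD #4: R1 = 15 + 5 = 20  → 20 < 29, loop
  ADD #5: R1 = 20 + 5 = 25  → 25 < 29, loop
  ADD #6: R1 = 25 + 5 = 30  → 30 >= 29, exit
Total ADD instructions: 6

6


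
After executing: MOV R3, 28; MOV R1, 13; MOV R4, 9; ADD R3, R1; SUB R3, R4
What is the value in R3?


Register state trace:
  MOV R3, 28  → R3 = 28
  MOV R1, 13  → R1 = 13
  MOV R4, 9  → R4 = 9
  ADD R3, R1  → R3 = 28 + 13 = 41
  SUB R3, R4  → R3 = 41 - 9 = 32
Final: R3 = 32

32


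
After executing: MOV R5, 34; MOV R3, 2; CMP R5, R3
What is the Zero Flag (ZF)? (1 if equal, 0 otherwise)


Register state trace:
  MOV R5, 34  → R5 = 34
  MOV R3, 2  → R3 = 2
  CMP R5, R3  → computes 34 - 2 = 32
  Result is nonzero, so values are not equal
ZF = 0

0


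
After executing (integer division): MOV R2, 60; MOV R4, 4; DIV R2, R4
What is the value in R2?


Register state trace:
  MOV R2, 60  → R2 = 60
  MOV R4, 4  → R4 = 4
  DIV R2, R4  → R2 = 60 // 4 = 15
Final: R2 = 15

15


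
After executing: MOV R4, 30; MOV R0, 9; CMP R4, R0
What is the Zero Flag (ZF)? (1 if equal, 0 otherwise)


Register state trace:
  MOV R4, 30  → R4 = 30
  MOV R0, 9  → R0 = 9
  CMP R4, R0  → computes 30 - 9 = 21
  Result is nonzero, so values are not equal
ZF = 0

0


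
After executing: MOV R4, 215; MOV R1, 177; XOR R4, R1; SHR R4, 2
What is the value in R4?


Register state trace:
  MOV R4, 215  → R4 = 215 (0b11010111)
  MOV R1, 177  → R1 = 177 (0b10110001)
  XOR R4, R1  → R4 = 215 XOR 177 = 102 (0b01100110)
  SHR R4, 2  → R4 = 102 >> 2 = 25
Final: R4 = 25

25


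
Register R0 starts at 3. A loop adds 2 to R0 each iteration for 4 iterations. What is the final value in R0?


Starting value: R0 = 3
  Iter 1: R0 = 3 + 2 = 5
  Iter 2: R0 = 5 + 2 = 7
  Iter 3: R0 = 7 + 2 = 9
  Iter 4: R0 = 9 + 2 = 11
Final: R0 = 11

11


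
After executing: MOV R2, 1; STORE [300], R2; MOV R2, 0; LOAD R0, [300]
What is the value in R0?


Register and memory trace:
  MOV R2, 1  → R2 = 1
  STORE [300], R2  → mem[300] = 1
  MOV R2, 0  → R2 = 0
  LOAD R0, [300]  → R0 = mem[300] = 1
Final: R0 = 1

1


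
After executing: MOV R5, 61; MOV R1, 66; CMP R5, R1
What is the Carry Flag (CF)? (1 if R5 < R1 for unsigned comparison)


Register state trace:
  MOV R5, 61  → R5 = 61
  MOV R1, 66  → R1 = 66
  CMP R5, R1  → unsigned 61 - 66: borrow occurs
  61 < 66, so CF = 1
CF = 1

1


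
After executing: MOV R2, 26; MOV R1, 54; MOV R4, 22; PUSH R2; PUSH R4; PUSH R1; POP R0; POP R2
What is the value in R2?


Stack trace (top is rightmost):
  MOV R2, 26  → R2 = 26
  MOV R1, 54  → R1 = 54
  MOV R4, 22  → R4 = 22
  PUSH R2  → stack: [26]
  PUSH R4  → stack: [26, 22]
  PUSH R1  → stack: [26, 22, 54]
  POP R0  → R0 = 54, stack: [26, 22]
  POP R2  → R2 = 22, stack: [26]
Final: R2 = 22

22


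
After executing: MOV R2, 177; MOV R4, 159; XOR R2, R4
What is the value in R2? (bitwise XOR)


Register state trace:
  MOV R2, 177  → R2 = 177 (0b10110001)
  MOV R4, 159  → R4 = 159 (0b10011111)
  XOR R2, R4  → R2 = 177 XOR 159 = 46 (0b00101110)
Final: R2 = 46

46


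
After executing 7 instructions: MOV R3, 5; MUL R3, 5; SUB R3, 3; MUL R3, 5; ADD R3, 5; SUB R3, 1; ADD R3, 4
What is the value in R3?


Register state trace:
  MOV R3, 5  → R3 = 5
  MUL R3, 5  → R3 = 5 * 5 = 25
  SUB R3, 3  → R3 = 25 - 3 = 22
  MUL R3, 5  → R3 = 22 * 5 = 110
  ADD R3, 5  → R3 = 110 + 5 = 115
  SUB R3, 1  → R3 = 115 - 1 = 114
  ADD R3, 4  → R3 = 114 + 4 = 118
Final: R3 = 118

118


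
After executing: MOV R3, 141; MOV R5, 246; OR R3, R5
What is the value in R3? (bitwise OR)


Register state trace:
  MOV R3, 141  → R3 = 141 (0b10001101)
  MOV R5, 246  → R5 = 246 (0b11110110)
  OR R3, R5   → R3 = 141 OR 246 = 255 (0b11111111)
Final: R3 = 255

255


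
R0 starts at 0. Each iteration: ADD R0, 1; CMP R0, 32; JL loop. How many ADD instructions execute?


Loop trace (R0 starts at 0, target 32, step 1):
  ADD #1: R0 = 0 + 1 = 1  → 1 < 32, loop
  ADD #2: R0 = 1 + 1 = 2  → 2 < 32, loop
  ADD #3: R0 = 2 + 1 = 3  → 3 < 32, loop
  ADD #4: R0 = 3 + 1 = 4  → 4 < 32, loop
  ADD #5: R0 = 4 + 1 = 5  → 5 < 32, loop
  ADD #6: R0 = 5 + 1 = 6  → 6 < 32, loop
  ADD #7: R0 = 6 + 1 = 7  → 7 < 32, loop
  ADD #8: R0 = 7 + 1 = 8  → 8 < 32, loop
  ADD #9: R0 = 8 + 1 = 9  → 9 < 32, loop
  ADD #10: R0 = 9 + 1 = 10  → 10 < 32, loop
  ADD #11: R0 = 10 + 1 = 11  → 11 < 32, loop
  ADD #12: R0 = 11 + 1 = 12  → 12 < 32, loop
  ADD #13: R0 = 12 + 1 = 13  → 13 < 32, loop
  ADD #14: R0 = 13 + 1 = 14  → 14 < 32, loop
  ADD #15: R0 = 14 + 1 = 15  → 15 < 32, loop
  ADD #16: R0 = 15 + 1 = 16  → 16 < 32, loop
  ADD #17: R0 = 16 + 1 = 17  → 17 < 32, loop
  ADD #18: R0 = 17 + 1 = 18  → 18 < 32, loop
  ADD #19: R0 = 18 + 1 = 19  → 19 < 32, loop
  ADD #20: R0 = 19 + 1 = 20  → 20 < 32, loop
  ADD #21: R0 = 20 + 1 = 21  → 21 < 32, loop
  ADD #22: R0 = 21 + 1 = 22  → 22 < 32, loop
  ADD #23: R0 = 22 + 1 = 23  → 23 < 32, loop
  ADD #24: R0 = 23 + 1 = 24  → 24 < 32, loop
  ADD #25: R0 = 24 + 1 = 25  → 25 < 32, loop
  ADD #26: R0 = 25 + 1 = 26  → 26 < 32, loop
  ADD #27: R0 = 26 + 1 = 27  → 27 < 32, loop
  ADD #28: R0 = 27 + 1 = 28  → 28 < 32, loop
  ADD #29: R0 = 28 + 1 = 29  → 29 < 32, loop
  ADD #30: R0 = 29 + 1 = 30  → 30 < 32, loop
  ADD #31: R0 = 30 + 1 = 31  → 31 < 32, loop
  ADD #32: R0 = 31 + 1 = 32  → 32 >= 32, exit
Total ADD instructions: 32

32
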